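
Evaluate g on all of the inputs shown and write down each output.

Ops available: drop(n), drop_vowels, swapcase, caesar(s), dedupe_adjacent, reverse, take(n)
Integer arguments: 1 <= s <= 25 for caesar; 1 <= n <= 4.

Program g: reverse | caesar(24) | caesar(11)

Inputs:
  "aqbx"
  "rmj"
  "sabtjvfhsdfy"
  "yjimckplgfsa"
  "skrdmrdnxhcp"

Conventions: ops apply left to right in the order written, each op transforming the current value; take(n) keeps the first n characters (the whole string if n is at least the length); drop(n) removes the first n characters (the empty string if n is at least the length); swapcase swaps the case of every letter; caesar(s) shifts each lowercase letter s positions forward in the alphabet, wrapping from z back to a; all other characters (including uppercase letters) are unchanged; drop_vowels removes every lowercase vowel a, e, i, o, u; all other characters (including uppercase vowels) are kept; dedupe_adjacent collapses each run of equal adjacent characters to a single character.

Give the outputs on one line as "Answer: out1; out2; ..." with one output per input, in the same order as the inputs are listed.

"gkzj"; "sva"; "hombqoesckjb"; "jbopuytlvrsh"; "ylqgwmavmatb"

Execution, op by op:
  "aqbx" -> "xbqa" -> "vzoy" -> "gkzj"
  "rmj" -> "jmr" -> "hkp" -> "sva"
  "sabtjvfhsdfy" -> "yfdshfvjtbas" -> "wdbqfdthrzyq" -> "hombqoesckjb"
  "yjimckplgfsa" -> "asfglpkcmijy" -> "yqdejniakghw" -> "jbopuytlvrsh"
  "skrdmrdnxhcp" -> "pchxndrmdrks" -> "nafvlbpkbpiq" -> "ylqgwmavmatb"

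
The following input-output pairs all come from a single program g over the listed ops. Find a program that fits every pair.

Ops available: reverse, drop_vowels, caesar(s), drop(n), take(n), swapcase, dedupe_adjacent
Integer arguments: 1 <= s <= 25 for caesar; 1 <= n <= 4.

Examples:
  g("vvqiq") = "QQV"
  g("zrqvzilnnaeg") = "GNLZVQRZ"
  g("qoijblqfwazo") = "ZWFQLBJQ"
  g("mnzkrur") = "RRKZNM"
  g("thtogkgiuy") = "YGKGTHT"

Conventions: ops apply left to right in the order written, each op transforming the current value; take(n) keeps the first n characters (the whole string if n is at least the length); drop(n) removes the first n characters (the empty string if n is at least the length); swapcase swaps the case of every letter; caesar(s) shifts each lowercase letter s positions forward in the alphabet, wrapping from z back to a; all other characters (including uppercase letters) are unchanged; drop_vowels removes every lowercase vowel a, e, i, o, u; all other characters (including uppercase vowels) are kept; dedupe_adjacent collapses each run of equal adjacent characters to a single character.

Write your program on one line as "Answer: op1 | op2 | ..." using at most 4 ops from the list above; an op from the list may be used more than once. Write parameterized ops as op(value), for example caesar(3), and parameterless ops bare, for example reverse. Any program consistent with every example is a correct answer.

dedupe_adjacent | drop_vowels | swapcase | reverse

Check, running the answer program on each example:
  "vvqiq" -> "vqiq" -> "vqq" -> "VQQ" -> "QQV"
  "zrqvzilnnaeg" -> "zrqvzilnaeg" -> "zrqvzlng" -> "ZRQVZLNG" -> "GNLZVQRZ"
  "qoijblqfwazo" -> "qoijblqfwazo" -> "qjblqfwz" -> "QJBLQFWZ" -> "ZWFQLBJQ"
  "mnzkrur" -> "mnzkrur" -> "mnzkrr" -> "MNZKRR" -> "RRKZNM"
  "thtogkgiuy" -> "thtogkgiuy" -> "thtgkgy" -> "THTGKGY" -> "YGKGTHT"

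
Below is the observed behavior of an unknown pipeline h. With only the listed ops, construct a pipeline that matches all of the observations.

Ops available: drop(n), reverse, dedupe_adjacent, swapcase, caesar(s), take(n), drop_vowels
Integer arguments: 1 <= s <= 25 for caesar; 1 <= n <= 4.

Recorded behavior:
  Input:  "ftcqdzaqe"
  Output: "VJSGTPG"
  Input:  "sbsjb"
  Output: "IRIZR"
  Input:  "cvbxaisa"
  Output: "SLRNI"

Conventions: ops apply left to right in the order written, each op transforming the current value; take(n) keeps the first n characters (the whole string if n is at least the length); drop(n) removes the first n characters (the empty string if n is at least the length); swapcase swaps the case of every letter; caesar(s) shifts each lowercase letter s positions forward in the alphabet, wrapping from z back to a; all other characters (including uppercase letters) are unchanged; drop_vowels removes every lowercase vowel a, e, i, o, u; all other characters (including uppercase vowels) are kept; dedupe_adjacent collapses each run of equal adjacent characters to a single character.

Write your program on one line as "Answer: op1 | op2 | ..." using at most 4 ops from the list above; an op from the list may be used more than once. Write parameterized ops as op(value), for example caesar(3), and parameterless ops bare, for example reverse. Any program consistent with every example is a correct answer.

drop_vowels | caesar(16) | swapcase

Check, running the answer program on each example:
  "ftcqdzaqe" -> "ftcqdzq" -> "vjsgtpg" -> "VJSGTPG"
  "sbsjb" -> "sbsjb" -> "irizr" -> "IRIZR"
  "cvbxaisa" -> "cvbxs" -> "slrni" -> "SLRNI"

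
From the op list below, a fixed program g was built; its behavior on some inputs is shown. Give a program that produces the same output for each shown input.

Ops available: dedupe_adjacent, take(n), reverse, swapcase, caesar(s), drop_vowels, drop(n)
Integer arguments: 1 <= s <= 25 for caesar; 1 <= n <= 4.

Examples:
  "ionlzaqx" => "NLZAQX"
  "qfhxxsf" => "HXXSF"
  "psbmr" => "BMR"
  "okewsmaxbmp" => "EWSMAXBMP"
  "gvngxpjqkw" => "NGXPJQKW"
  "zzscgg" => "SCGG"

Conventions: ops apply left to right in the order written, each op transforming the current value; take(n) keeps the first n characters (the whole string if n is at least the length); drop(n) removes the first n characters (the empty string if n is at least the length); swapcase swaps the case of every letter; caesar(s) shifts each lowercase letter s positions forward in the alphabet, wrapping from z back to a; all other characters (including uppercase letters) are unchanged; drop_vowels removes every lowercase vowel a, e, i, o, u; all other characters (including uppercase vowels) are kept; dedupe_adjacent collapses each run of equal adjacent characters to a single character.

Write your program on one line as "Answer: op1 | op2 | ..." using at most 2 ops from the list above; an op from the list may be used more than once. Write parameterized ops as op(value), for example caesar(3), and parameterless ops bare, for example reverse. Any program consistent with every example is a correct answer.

drop(2) | swapcase

Check, running the answer program on each example:
  "ionlzaqx" -> "nlzaqx" -> "NLZAQX"
  "qfhxxsf" -> "hxxsf" -> "HXXSF"
  "psbmr" -> "bmr" -> "BMR"
  "okewsmaxbmp" -> "ewsmaxbmp" -> "EWSMAXBMP"
  "gvngxpjqkw" -> "ngxpjqkw" -> "NGXPJQKW"
  "zzscgg" -> "scgg" -> "SCGG"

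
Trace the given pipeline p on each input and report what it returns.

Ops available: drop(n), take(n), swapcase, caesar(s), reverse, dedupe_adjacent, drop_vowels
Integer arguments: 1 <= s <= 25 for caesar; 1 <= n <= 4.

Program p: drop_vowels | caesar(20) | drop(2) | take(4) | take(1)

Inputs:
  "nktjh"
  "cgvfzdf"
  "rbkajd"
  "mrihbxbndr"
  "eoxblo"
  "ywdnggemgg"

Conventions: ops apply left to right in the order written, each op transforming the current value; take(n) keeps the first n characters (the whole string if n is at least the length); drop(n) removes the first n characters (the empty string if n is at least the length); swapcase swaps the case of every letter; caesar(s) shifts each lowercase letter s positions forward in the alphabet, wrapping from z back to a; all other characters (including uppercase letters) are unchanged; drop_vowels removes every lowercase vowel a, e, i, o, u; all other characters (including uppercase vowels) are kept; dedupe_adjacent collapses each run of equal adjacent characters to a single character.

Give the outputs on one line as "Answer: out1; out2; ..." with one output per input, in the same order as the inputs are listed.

"n"; "p"; "e"; "b"; "f"; "x"

Execution, op by op:
  "nktjh" -> "nktjh" -> "hendb" -> "ndb" -> "ndb" -> "n"
  "cgvfzdf" -> "cgvfzdf" -> "wapztxz" -> "pztxz" -> "pztx" -> "p"
  "rbkajd" -> "rbkjd" -> "lvedx" -> "edx" -> "edx" -> "e"
  "mrihbxbndr" -> "mrhbxbndr" -> "glbvrvhxl" -> "bvrvhxl" -> "bvrv" -> "b"
  "eoxblo" -> "xbl" -> "rvf" -> "f" -> "f" -> "f"
  "ywdnggemgg" -> "ywdnggmgg" -> "sqxhaagaa" -> "xhaagaa" -> "xhaa" -> "x"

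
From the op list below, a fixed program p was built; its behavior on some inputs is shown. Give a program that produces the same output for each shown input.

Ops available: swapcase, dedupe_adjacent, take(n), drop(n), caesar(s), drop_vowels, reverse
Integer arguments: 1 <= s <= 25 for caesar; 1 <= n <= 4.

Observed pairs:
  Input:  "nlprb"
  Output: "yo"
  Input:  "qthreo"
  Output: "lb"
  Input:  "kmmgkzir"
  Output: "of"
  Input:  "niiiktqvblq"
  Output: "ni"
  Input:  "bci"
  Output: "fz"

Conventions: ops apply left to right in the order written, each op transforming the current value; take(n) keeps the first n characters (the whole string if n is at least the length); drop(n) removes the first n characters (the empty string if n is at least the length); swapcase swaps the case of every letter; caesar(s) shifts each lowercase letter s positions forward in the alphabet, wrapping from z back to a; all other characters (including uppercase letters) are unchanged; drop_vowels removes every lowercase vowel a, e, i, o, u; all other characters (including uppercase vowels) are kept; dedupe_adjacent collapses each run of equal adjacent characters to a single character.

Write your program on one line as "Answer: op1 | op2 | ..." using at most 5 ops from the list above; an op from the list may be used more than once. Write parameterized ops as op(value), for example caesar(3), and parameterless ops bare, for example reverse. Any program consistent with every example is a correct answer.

dedupe_adjacent | caesar(9) | reverse | caesar(14) | take(2)

Check, running the answer program on each example:
  "nlprb" -> "nlprb" -> "wuyak" -> "kayuw" -> "yomik" -> "yo"
  "qthreo" -> "qthreo" -> "zcqanx" -> "xnaqcz" -> "lboeqn" -> "lb"
  "kmmgkzir" -> "kmgkzir" -> "tvptira" -> "aritpvt" -> "ofwhdjh" -> "of"
  "niiiktqvblq" -> "niktqvblq" -> "wrtczekuz" -> "zukezctrw" -> "niysnqhfk" -> "ni"
  "bci" -> "bci" -> "klr" -> "rlk" -> "fzy" -> "fz"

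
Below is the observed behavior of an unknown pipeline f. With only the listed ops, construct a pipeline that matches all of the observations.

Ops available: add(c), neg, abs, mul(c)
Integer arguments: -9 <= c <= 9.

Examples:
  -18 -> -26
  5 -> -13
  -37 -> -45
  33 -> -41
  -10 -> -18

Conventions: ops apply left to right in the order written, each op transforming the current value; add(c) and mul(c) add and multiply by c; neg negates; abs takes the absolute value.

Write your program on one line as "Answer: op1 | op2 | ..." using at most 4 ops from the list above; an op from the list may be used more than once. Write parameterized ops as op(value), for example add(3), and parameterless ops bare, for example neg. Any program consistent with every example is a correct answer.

neg | abs | neg | add(-8)

Check, running the answer program on each example:
  -18 -> 18 -> 18 -> -18 -> -26
  5 -> -5 -> 5 -> -5 -> -13
  -37 -> 37 -> 37 -> -37 -> -45
  33 -> -33 -> 33 -> -33 -> -41
  -10 -> 10 -> 10 -> -10 -> -18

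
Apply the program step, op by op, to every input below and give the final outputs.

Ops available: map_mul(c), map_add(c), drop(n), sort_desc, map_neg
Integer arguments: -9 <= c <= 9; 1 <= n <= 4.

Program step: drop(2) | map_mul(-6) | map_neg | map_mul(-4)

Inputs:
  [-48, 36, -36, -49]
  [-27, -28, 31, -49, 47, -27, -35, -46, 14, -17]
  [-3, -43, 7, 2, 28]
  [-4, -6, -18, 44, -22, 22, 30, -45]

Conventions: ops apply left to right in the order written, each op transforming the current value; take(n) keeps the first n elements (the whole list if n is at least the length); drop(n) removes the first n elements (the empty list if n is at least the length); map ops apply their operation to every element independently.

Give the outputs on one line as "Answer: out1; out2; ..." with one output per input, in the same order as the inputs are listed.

[864, 1176]; [-744, 1176, -1128, 648, 840, 1104, -336, 408]; [-168, -48, -672]; [432, -1056, 528, -528, -720, 1080]

Execution, op by op:
  [-48, 36, -36, -49] -> [-36, -49] -> [216, 294] -> [-216, -294] -> [864, 1176]
  [-27, -28, 31, -49, 47, -27, -35, -46, 14, -17] -> [31, -49, 47, -27, -35, -46, 14, -17] -> [-186, 294, -282, 162, 210, 276, -84, 102] -> [186, -294, 282, -162, -210, -276, 84, -102] -> [-744, 1176, -1128, 648, 840, 1104, -336, 408]
  [-3, -43, 7, 2, 28] -> [7, 2, 28] -> [-42, -12, -168] -> [42, 12, 168] -> [-168, -48, -672]
  [-4, -6, -18, 44, -22, 22, 30, -45] -> [-18, 44, -22, 22, 30, -45] -> [108, -264, 132, -132, -180, 270] -> [-108, 264, -132, 132, 180, -270] -> [432, -1056, 528, -528, -720, 1080]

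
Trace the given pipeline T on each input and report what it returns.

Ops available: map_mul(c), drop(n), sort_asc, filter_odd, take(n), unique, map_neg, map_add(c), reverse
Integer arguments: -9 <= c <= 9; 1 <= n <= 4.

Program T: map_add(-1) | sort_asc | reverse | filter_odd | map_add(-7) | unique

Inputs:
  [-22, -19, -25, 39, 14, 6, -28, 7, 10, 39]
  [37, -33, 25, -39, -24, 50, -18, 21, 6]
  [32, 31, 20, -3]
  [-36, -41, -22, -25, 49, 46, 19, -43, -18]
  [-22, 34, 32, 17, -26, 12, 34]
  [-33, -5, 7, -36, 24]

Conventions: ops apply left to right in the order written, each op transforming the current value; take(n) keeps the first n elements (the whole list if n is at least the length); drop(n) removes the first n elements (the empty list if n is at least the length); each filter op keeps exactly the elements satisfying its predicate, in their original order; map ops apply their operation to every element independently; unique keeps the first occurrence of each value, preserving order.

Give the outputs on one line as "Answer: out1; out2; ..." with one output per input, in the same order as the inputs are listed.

Execution, op by op:
  [-22, -19, -25, 39, 14, 6, -28, 7, 10, 39] -> [-23, -20, -26, 38, 13, 5, -29, 6, 9, 38] -> [-29, -26, -23, -20, 5, 6, 9, 13, 38, 38] -> [38, 38, 13, 9, 6, 5, -20, -23, -26, -29] -> [13, 9, 5, -23, -29] -> [6, 2, -2, -30, -36] -> [6, 2, -2, -30, -36]
  [37, -33, 25, -39, -24, 50, -18, 21, 6] -> [36, -34, 24, -40, -25, 49, -19, 20, 5] -> [-40, -34, -25, -19, 5, 20, 24, 36, 49] -> [49, 36, 24, 20, 5, -19, -25, -34, -40] -> [49, 5, -19, -25] -> [42, -2, -26, -32] -> [42, -2, -26, -32]
  [32, 31, 20, -3] -> [31, 30, 19, -4] -> [-4, 19, 30, 31] -> [31, 30, 19, -4] -> [31, 19] -> [24, 12] -> [24, 12]
  [-36, -41, -22, -25, 49, 46, 19, -43, -18] -> [-37, -42, -23, -26, 48, 45, 18, -44, -19] -> [-44, -42, -37, -26, -23, -19, 18, 45, 48] -> [48, 45, 18, -19, -23, -26, -37, -42, -44] -> [45, -19, -23, -37] -> [38, -26, -30, -44] -> [38, -26, -30, -44]
  [-22, 34, 32, 17, -26, 12, 34] -> [-23, 33, 31, 16, -27, 11, 33] -> [-27, -23, 11, 16, 31, 33, 33] -> [33, 33, 31, 16, 11, -23, -27] -> [33, 33, 31, 11, -23, -27] -> [26, 26, 24, 4, -30, -34] -> [26, 24, 4, -30, -34]
  [-33, -5, 7, -36, 24] -> [-34, -6, 6, -37, 23] -> [-37, -34, -6, 6, 23] -> [23, 6, -6, -34, -37] -> [23, -37] -> [16, -44] -> [16, -44]

[6, 2, -2, -30, -36]; [42, -2, -26, -32]; [24, 12]; [38, -26, -30, -44]; [26, 24, 4, -30, -34]; [16, -44]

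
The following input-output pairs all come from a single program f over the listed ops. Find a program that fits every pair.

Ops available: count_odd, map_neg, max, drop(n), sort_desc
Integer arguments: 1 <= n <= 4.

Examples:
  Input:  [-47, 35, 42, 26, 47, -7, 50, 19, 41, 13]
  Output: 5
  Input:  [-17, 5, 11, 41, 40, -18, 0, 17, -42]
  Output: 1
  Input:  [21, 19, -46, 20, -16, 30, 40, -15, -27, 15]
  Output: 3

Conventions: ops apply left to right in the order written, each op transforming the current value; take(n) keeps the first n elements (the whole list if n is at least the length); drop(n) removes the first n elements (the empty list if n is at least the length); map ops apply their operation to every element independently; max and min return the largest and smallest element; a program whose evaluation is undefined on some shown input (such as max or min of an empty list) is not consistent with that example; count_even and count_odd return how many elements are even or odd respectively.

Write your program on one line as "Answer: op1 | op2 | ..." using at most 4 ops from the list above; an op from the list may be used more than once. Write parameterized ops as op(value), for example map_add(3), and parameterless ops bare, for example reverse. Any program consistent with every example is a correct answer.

drop(4) | sort_desc | count_odd

Check, running the answer program on each example:
  [-47, 35, 42, 26, 47, -7, 50, 19, 41, 13] -> [47, -7, 50, 19, 41, 13] -> [50, 47, 41, 19, 13, -7] -> 5
  [-17, 5, 11, 41, 40, -18, 0, 17, -42] -> [40, -18, 0, 17, -42] -> [40, 17, 0, -18, -42] -> 1
  [21, 19, -46, 20, -16, 30, 40, -15, -27, 15] -> [-16, 30, 40, -15, -27, 15] -> [40, 30, 15, -15, -16, -27] -> 3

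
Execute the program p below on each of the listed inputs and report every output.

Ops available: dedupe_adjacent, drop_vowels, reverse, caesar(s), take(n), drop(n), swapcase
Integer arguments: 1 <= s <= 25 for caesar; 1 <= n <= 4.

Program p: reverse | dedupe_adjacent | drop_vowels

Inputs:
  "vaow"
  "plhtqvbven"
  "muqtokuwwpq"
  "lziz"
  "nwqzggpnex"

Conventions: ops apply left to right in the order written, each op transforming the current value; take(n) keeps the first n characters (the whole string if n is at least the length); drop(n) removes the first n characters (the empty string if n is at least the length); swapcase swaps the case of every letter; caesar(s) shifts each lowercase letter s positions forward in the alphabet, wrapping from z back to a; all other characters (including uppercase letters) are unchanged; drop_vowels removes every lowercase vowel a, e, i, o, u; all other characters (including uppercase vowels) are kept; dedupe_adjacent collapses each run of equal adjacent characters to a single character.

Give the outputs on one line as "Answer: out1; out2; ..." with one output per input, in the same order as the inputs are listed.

"wv"; "nvbvqthlp"; "qpwktqm"; "zzl"; "xnpgzqwn"

Execution, op by op:
  "vaow" -> "woav" -> "woav" -> "wv"
  "plhtqvbven" -> "nevbvqthlp" -> "nevbvqthlp" -> "nvbvqthlp"
  "muqtokuwwpq" -> "qpwwukotqum" -> "qpwukotqum" -> "qpwktqm"
  "lziz" -> "zizl" -> "zizl" -> "zzl"
  "nwqzggpnex" -> "xenpggzqwn" -> "xenpgzqwn" -> "xnpgzqwn"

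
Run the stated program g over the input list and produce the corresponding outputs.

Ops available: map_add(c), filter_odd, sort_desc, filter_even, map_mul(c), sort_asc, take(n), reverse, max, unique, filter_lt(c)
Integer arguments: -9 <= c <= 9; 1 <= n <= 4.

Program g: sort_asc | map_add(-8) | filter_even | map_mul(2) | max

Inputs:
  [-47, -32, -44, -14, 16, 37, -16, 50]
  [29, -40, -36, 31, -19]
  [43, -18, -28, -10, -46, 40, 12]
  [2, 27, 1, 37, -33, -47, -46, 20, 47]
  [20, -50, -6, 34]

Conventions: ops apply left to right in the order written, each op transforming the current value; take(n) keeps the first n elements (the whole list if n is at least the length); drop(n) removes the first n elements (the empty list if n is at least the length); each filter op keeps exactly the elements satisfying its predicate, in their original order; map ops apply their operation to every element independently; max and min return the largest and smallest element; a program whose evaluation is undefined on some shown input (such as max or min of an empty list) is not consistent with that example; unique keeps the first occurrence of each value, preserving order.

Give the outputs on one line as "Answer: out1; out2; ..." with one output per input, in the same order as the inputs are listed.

84; -88; 64; 24; 52

Execution, op by op:
  [-47, -32, -44, -14, 16, 37, -16, 50] -> [-47, -44, -32, -16, -14, 16, 37, 50] -> [-55, -52, -40, -24, -22, 8, 29, 42] -> [-52, -40, -24, -22, 8, 42] -> [-104, -80, -48, -44, 16, 84] -> 84
  [29, -40, -36, 31, -19] -> [-40, -36, -19, 29, 31] -> [-48, -44, -27, 21, 23] -> [-48, -44] -> [-96, -88] -> -88
  [43, -18, -28, -10, -46, 40, 12] -> [-46, -28, -18, -10, 12, 40, 43] -> [-54, -36, -26, -18, 4, 32, 35] -> [-54, -36, -26, -18, 4, 32] -> [-108, -72, -52, -36, 8, 64] -> 64
  [2, 27, 1, 37, -33, -47, -46, 20, 47] -> [-47, -46, -33, 1, 2, 20, 27, 37, 47] -> [-55, -54, -41, -7, -6, 12, 19, 29, 39] -> [-54, -6, 12] -> [-108, -12, 24] -> 24
  [20, -50, -6, 34] -> [-50, -6, 20, 34] -> [-58, -14, 12, 26] -> [-58, -14, 12, 26] -> [-116, -28, 24, 52] -> 52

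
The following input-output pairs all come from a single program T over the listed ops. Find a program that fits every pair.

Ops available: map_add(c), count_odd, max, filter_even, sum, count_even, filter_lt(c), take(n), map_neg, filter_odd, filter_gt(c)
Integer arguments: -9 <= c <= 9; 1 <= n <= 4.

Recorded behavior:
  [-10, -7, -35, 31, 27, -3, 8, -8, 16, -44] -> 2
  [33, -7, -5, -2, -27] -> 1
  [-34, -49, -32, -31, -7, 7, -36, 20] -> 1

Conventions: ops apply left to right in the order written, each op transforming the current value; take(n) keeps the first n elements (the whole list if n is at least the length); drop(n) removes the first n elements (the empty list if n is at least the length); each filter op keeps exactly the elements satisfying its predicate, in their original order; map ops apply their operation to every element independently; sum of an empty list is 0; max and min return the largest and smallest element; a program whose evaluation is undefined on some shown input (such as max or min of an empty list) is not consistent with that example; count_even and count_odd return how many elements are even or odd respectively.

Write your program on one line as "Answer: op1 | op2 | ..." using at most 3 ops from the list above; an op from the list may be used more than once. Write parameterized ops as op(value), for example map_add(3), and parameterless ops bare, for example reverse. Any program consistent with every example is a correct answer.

map_neg | filter_lt(3) | count_even

Check, running the answer program on each example:
  [-10, -7, -35, 31, 27, -3, 8, -8, 16, -44] -> [10, 7, 35, -31, -27, 3, -8, 8, -16, 44] -> [-31, -27, -8, -16] -> 2
  [33, -7, -5, -2, -27] -> [-33, 7, 5, 2, 27] -> [-33, 2] -> 1
  [-34, -49, -32, -31, -7, 7, -36, 20] -> [34, 49, 32, 31, 7, -7, 36, -20] -> [-7, -20] -> 1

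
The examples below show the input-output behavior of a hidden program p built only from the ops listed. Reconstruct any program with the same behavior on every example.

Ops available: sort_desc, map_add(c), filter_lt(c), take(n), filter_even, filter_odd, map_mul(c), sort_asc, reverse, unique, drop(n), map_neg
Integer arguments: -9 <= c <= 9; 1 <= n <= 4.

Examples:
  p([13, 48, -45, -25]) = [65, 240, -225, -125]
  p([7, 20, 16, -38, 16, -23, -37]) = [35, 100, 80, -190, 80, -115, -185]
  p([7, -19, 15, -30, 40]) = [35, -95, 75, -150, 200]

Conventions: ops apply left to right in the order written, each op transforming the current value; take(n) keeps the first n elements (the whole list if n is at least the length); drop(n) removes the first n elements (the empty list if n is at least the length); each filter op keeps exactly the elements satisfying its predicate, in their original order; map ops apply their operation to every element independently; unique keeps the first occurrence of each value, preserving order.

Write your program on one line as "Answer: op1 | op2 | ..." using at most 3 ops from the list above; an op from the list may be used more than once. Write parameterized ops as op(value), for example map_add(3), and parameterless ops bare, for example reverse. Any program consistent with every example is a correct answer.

map_mul(-5) | map_neg

Check, running the answer program on each example:
  [13, 48, -45, -25] -> [-65, -240, 225, 125] -> [65, 240, -225, -125]
  [7, 20, 16, -38, 16, -23, -37] -> [-35, -100, -80, 190, -80, 115, 185] -> [35, 100, 80, -190, 80, -115, -185]
  [7, -19, 15, -30, 40] -> [-35, 95, -75, 150, -200] -> [35, -95, 75, -150, 200]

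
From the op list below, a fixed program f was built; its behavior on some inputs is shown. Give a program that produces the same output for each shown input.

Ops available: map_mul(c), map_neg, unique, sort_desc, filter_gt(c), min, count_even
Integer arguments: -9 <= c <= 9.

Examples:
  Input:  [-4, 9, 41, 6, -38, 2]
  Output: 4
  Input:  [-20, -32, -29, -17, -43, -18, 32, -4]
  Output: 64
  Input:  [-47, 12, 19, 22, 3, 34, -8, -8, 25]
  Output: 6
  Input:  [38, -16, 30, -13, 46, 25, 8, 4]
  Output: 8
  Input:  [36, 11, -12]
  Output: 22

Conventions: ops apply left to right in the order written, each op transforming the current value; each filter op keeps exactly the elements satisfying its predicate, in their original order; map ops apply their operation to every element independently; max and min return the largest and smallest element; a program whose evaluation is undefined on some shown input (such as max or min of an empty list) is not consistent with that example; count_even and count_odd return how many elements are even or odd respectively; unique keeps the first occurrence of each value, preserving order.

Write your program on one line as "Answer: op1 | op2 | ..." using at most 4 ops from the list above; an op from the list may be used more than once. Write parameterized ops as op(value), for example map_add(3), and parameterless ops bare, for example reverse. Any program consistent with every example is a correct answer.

map_mul(2) | filter_gt(1) | min

Check, running the answer program on each example:
  [-4, 9, 41, 6, -38, 2] -> [-8, 18, 82, 12, -76, 4] -> [18, 82, 12, 4] -> 4
  [-20, -32, -29, -17, -43, -18, 32, -4] -> [-40, -64, -58, -34, -86, -36, 64, -8] -> [64] -> 64
  [-47, 12, 19, 22, 3, 34, -8, -8, 25] -> [-94, 24, 38, 44, 6, 68, -16, -16, 50] -> [24, 38, 44, 6, 68, 50] -> 6
  [38, -16, 30, -13, 46, 25, 8, 4] -> [76, -32, 60, -26, 92, 50, 16, 8] -> [76, 60, 92, 50, 16, 8] -> 8
  [36, 11, -12] -> [72, 22, -24] -> [72, 22] -> 22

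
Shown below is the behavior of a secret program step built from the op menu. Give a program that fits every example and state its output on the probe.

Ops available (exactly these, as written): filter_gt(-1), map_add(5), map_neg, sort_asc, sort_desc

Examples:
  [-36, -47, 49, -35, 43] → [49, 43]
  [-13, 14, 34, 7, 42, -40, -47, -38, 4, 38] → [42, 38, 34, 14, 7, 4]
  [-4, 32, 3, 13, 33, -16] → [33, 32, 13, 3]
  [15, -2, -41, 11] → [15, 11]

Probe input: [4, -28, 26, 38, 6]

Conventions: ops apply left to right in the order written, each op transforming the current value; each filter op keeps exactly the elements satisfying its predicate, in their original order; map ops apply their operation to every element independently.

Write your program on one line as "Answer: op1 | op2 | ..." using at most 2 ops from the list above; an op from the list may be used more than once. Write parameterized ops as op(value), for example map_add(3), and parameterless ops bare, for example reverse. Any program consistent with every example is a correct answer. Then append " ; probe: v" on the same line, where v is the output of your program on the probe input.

sort_desc | filter_gt(-1) ; probe: [38, 26, 6, 4]

Check, running the answer program on each example:
  [-36, -47, 49, -35, 43] -> [49, 43, -35, -36, -47] -> [49, 43]
  [-13, 14, 34, 7, 42, -40, -47, -38, 4, 38] -> [42, 38, 34, 14, 7, 4, -13, -38, -40, -47] -> [42, 38, 34, 14, 7, 4]
  [-4, 32, 3, 13, 33, -16] -> [33, 32, 13, 3, -4, -16] -> [33, 32, 13, 3]
  [15, -2, -41, 11] -> [15, 11, -2, -41] -> [15, 11]
  probe: [4, -28, 26, 38, 6] -> [38, 26, 6, 4, -28] -> [38, 26, 6, 4]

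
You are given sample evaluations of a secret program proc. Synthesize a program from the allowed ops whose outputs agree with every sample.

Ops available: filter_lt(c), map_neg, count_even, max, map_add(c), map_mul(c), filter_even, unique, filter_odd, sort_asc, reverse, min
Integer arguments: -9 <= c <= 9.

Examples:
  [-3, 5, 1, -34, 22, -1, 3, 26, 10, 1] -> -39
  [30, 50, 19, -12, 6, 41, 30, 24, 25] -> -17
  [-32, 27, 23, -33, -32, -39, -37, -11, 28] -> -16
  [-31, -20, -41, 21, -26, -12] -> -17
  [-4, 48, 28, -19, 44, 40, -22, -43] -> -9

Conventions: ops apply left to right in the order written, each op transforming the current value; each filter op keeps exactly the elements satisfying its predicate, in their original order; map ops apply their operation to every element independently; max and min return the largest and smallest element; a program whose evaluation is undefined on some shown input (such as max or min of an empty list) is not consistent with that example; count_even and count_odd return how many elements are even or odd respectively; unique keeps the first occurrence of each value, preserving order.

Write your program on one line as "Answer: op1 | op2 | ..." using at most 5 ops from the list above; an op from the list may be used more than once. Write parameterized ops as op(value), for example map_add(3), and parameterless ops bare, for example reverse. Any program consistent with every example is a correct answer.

filter_lt(-3) | map_add(-5) | unique | max

Check, running the answer program on each example:
  [-3, 5, 1, -34, 22, -1, 3, 26, 10, 1] -> [-34] -> [-39] -> [-39] -> -39
  [30, 50, 19, -12, 6, 41, 30, 24, 25] -> [-12] -> [-17] -> [-17] -> -17
  [-32, 27, 23, -33, -32, -39, -37, -11, 28] -> [-32, -33, -32, -39, -37, -11] -> [-37, -38, -37, -44, -42, -16] -> [-37, -38, -44, -42, -16] -> -16
  [-31, -20, -41, 21, -26, -12] -> [-31, -20, -41, -26, -12] -> [-36, -25, -46, -31, -17] -> [-36, -25, -46, -31, -17] -> -17
  [-4, 48, 28, -19, 44, 40, -22, -43] -> [-4, -19, -22, -43] -> [-9, -24, -27, -48] -> [-9, -24, -27, -48] -> -9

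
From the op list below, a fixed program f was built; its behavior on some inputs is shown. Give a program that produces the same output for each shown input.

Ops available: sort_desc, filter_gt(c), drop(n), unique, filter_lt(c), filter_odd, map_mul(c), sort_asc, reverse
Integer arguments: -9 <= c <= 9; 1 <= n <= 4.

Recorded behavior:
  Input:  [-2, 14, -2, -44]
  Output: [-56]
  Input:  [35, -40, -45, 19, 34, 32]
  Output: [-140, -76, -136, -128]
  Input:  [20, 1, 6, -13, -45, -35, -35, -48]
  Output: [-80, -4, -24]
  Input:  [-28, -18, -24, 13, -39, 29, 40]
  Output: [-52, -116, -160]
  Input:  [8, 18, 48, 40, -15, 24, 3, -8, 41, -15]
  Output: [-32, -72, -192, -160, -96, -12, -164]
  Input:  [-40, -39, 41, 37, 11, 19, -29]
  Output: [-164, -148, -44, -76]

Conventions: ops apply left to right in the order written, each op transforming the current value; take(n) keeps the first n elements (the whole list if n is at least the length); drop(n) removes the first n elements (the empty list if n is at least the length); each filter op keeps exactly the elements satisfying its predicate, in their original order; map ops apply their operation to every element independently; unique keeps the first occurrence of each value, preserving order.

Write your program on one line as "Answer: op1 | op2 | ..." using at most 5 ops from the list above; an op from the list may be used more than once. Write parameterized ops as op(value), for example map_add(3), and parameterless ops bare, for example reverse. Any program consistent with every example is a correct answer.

reverse | map_mul(-4) | reverse | filter_lt(-1)

Check, running the answer program on each example:
  [-2, 14, -2, -44] -> [-44, -2, 14, -2] -> [176, 8, -56, 8] -> [8, -56, 8, 176] -> [-56]
  [35, -40, -45, 19, 34, 32] -> [32, 34, 19, -45, -40, 35] -> [-128, -136, -76, 180, 160, -140] -> [-140, 160, 180, -76, -136, -128] -> [-140, -76, -136, -128]
  [20, 1, 6, -13, -45, -35, -35, -48] -> [-48, -35, -35, -45, -13, 6, 1, 20] -> [192, 140, 140, 180, 52, -24, -4, -80] -> [-80, -4, -24, 52, 180, 140, 140, 192] -> [-80, -4, -24]
  [-28, -18, -24, 13, -39, 29, 40] -> [40, 29, -39, 13, -24, -18, -28] -> [-160, -116, 156, -52, 96, 72, 112] -> [112, 72, 96, -52, 156, -116, -160] -> [-52, -116, -160]
  [8, 18, 48, 40, -15, 24, 3, -8, 41, -15] -> [-15, 41, -8, 3, 24, -15, 40, 48, 18, 8] -> [60, -164, 32, -12, -96, 60, -160, -192, -72, -32] -> [-32, -72, -192, -160, 60, -96, -12, 32, -164, 60] -> [-32, -72, -192, -160, -96, -12, -164]
  [-40, -39, 41, 37, 11, 19, -29] -> [-29, 19, 11, 37, 41, -39, -40] -> [116, -76, -44, -148, -164, 156, 160] -> [160, 156, -164, -148, -44, -76, 116] -> [-164, -148, -44, -76]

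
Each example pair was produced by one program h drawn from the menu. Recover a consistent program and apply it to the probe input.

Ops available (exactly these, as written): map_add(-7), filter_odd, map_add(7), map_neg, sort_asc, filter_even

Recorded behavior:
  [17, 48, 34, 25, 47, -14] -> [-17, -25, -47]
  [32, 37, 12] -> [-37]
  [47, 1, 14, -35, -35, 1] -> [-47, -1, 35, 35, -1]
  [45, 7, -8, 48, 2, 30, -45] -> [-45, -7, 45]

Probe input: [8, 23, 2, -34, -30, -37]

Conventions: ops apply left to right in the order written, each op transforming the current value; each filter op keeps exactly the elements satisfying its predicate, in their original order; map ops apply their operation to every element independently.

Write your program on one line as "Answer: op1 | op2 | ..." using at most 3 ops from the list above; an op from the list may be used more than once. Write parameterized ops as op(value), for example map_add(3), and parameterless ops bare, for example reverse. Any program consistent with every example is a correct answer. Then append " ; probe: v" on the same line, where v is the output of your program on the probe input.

filter_odd | map_neg ; probe: [-23, 37]

Check, running the answer program on each example:
  [17, 48, 34, 25, 47, -14] -> [17, 25, 47] -> [-17, -25, -47]
  [32, 37, 12] -> [37] -> [-37]
  [47, 1, 14, -35, -35, 1] -> [47, 1, -35, -35, 1] -> [-47, -1, 35, 35, -1]
  [45, 7, -8, 48, 2, 30, -45] -> [45, 7, -45] -> [-45, -7, 45]
  probe: [8, 23, 2, -34, -30, -37] -> [23, -37] -> [-23, 37]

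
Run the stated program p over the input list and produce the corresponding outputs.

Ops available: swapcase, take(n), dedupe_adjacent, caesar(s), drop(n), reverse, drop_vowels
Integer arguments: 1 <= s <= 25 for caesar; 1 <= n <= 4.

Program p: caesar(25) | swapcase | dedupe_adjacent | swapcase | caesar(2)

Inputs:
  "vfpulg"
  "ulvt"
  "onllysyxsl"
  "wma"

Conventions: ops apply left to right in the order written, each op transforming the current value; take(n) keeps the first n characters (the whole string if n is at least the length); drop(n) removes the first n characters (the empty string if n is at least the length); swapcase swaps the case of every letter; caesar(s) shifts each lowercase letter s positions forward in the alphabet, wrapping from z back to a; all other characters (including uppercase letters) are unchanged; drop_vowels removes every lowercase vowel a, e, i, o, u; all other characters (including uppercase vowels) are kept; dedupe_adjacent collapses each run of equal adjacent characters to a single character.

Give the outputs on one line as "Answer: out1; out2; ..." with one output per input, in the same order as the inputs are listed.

Execution, op by op:
  "vfpulg" -> "ueotkf" -> "UEOTKF" -> "UEOTKF" -> "ueotkf" -> "wgqvmh"
  "ulvt" -> "tkus" -> "TKUS" -> "TKUS" -> "tkus" -> "vmwu"
  "onllysyxsl" -> "nmkkxrxwrk" -> "NMKKXRXWRK" -> "NMKXRXWRK" -> "nmkxrxwrk" -> "pomztzytm"
  "wma" -> "vlz" -> "VLZ" -> "VLZ" -> "vlz" -> "xnb"

"wgqvmh"; "vmwu"; "pomztzytm"; "xnb"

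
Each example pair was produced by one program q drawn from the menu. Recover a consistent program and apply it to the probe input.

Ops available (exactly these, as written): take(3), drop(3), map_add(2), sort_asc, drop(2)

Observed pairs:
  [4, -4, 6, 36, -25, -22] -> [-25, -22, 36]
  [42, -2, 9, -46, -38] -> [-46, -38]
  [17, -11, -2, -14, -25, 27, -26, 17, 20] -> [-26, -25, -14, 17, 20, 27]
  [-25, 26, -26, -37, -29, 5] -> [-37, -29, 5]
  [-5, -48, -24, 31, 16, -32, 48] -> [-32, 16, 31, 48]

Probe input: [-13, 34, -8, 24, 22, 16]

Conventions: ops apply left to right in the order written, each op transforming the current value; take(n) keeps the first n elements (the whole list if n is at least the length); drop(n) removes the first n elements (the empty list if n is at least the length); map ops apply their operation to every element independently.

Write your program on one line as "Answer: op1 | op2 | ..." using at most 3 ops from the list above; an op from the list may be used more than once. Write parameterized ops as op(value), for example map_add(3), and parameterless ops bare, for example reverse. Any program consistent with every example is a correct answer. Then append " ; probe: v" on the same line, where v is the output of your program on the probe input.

drop(3) | sort_asc ; probe: [16, 22, 24]

Check, running the answer program on each example:
  [4, -4, 6, 36, -25, -22] -> [36, -25, -22] -> [-25, -22, 36]
  [42, -2, 9, -46, -38] -> [-46, -38] -> [-46, -38]
  [17, -11, -2, -14, -25, 27, -26, 17, 20] -> [-14, -25, 27, -26, 17, 20] -> [-26, -25, -14, 17, 20, 27]
  [-25, 26, -26, -37, -29, 5] -> [-37, -29, 5] -> [-37, -29, 5]
  [-5, -48, -24, 31, 16, -32, 48] -> [31, 16, -32, 48] -> [-32, 16, 31, 48]
  probe: [-13, 34, -8, 24, 22, 16] -> [24, 22, 16] -> [16, 22, 24]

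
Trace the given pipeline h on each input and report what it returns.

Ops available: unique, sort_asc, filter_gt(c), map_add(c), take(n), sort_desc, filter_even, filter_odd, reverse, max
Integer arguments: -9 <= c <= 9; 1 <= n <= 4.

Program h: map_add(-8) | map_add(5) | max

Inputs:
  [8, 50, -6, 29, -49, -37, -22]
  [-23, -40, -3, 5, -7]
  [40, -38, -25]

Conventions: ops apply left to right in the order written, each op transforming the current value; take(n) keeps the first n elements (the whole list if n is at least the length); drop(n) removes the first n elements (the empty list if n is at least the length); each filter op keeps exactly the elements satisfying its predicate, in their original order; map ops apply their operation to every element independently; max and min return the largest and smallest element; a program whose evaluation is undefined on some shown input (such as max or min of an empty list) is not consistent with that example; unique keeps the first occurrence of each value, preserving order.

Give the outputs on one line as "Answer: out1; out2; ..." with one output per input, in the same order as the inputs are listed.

Execution, op by op:
  [8, 50, -6, 29, -49, -37, -22] -> [0, 42, -14, 21, -57, -45, -30] -> [5, 47, -9, 26, -52, -40, -25] -> 47
  [-23, -40, -3, 5, -7] -> [-31, -48, -11, -3, -15] -> [-26, -43, -6, 2, -10] -> 2
  [40, -38, -25] -> [32, -46, -33] -> [37, -41, -28] -> 37

47; 2; 37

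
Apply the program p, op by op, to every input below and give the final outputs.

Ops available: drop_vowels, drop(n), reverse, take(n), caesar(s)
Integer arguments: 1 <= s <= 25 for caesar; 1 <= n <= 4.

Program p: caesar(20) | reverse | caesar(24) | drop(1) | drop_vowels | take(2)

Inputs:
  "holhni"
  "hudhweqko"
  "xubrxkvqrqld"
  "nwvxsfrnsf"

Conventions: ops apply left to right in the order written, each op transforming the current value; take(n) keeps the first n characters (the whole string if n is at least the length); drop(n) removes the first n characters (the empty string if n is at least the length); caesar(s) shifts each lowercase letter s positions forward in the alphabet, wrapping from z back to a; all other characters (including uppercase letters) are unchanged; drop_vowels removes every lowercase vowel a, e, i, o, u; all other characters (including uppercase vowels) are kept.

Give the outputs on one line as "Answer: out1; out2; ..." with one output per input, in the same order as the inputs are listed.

Execution, op by op:
  "holhni" -> "bifbhc" -> "chbfib" -> "afzdgz" -> "fzdgz" -> "fzdgz" -> "fz"
  "hudhweqko" -> "boxbqykei" -> "iekyqbxob" -> "gciwozvmz" -> "ciwozvmz" -> "cwzvmz" -> "cw"
  "xubrxkvqrqld" -> "rovlrepklkfx" -> "xfklkperlvor" -> "vdijincpjtmp" -> "dijincpjtmp" -> "djncpjtmp" -> "dj"
  "nwvxsfrnsf" -> "hqprmzlhmz" -> "zmhlzmrpqh" -> "xkfjxkpnof" -> "kfjxkpnof" -> "kfjxkpnf" -> "kf"

"fz"; "cw"; "dj"; "kf"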